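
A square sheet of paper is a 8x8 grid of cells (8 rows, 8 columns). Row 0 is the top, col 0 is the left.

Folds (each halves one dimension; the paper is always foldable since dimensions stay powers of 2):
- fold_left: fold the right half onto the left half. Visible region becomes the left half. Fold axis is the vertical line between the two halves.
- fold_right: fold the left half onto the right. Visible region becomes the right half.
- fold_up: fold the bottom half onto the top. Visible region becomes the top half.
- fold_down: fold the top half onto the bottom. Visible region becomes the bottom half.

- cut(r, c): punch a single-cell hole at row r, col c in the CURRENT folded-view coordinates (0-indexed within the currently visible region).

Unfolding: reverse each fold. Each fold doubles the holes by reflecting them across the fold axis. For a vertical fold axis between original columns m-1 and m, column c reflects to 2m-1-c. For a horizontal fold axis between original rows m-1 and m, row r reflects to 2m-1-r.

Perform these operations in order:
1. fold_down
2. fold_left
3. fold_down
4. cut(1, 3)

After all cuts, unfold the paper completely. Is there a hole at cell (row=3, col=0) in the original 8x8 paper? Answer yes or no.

Op 1 fold_down: fold axis h@4; visible region now rows[4,8) x cols[0,8) = 4x8
Op 2 fold_left: fold axis v@4; visible region now rows[4,8) x cols[0,4) = 4x4
Op 3 fold_down: fold axis h@6; visible region now rows[6,8) x cols[0,4) = 2x4
Op 4 cut(1, 3): punch at orig (7,3); cuts so far [(7, 3)]; region rows[6,8) x cols[0,4) = 2x4
Unfold 1 (reflect across h@6): 2 holes -> [(4, 3), (7, 3)]
Unfold 2 (reflect across v@4): 4 holes -> [(4, 3), (4, 4), (7, 3), (7, 4)]
Unfold 3 (reflect across h@4): 8 holes -> [(0, 3), (0, 4), (3, 3), (3, 4), (4, 3), (4, 4), (7, 3), (7, 4)]
Holes: [(0, 3), (0, 4), (3, 3), (3, 4), (4, 3), (4, 4), (7, 3), (7, 4)]

Answer: no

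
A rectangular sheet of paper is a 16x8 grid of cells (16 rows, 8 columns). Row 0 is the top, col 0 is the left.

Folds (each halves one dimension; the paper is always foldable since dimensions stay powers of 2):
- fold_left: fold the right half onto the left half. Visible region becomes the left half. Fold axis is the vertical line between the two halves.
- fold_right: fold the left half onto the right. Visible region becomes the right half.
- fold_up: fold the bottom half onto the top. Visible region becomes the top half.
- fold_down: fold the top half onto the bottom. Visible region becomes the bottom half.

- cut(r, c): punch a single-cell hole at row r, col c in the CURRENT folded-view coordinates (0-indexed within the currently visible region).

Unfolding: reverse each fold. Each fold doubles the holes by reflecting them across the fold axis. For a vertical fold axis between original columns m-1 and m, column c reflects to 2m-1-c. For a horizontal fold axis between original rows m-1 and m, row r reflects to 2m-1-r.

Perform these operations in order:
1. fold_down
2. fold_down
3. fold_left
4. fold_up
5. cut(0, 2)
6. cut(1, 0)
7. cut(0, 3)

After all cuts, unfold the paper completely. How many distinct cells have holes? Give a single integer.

Op 1 fold_down: fold axis h@8; visible region now rows[8,16) x cols[0,8) = 8x8
Op 2 fold_down: fold axis h@12; visible region now rows[12,16) x cols[0,8) = 4x8
Op 3 fold_left: fold axis v@4; visible region now rows[12,16) x cols[0,4) = 4x4
Op 4 fold_up: fold axis h@14; visible region now rows[12,14) x cols[0,4) = 2x4
Op 5 cut(0, 2): punch at orig (12,2); cuts so far [(12, 2)]; region rows[12,14) x cols[0,4) = 2x4
Op 6 cut(1, 0): punch at orig (13,0); cuts so far [(12, 2), (13, 0)]; region rows[12,14) x cols[0,4) = 2x4
Op 7 cut(0, 3): punch at orig (12,3); cuts so far [(12, 2), (12, 3), (13, 0)]; region rows[12,14) x cols[0,4) = 2x4
Unfold 1 (reflect across h@14): 6 holes -> [(12, 2), (12, 3), (13, 0), (14, 0), (15, 2), (15, 3)]
Unfold 2 (reflect across v@4): 12 holes -> [(12, 2), (12, 3), (12, 4), (12, 5), (13, 0), (13, 7), (14, 0), (14, 7), (15, 2), (15, 3), (15, 4), (15, 5)]
Unfold 3 (reflect across h@12): 24 holes -> [(8, 2), (8, 3), (8, 4), (8, 5), (9, 0), (9, 7), (10, 0), (10, 7), (11, 2), (11, 3), (11, 4), (11, 5), (12, 2), (12, 3), (12, 4), (12, 5), (13, 0), (13, 7), (14, 0), (14, 7), (15, 2), (15, 3), (15, 4), (15, 5)]
Unfold 4 (reflect across h@8): 48 holes -> [(0, 2), (0, 3), (0, 4), (0, 5), (1, 0), (1, 7), (2, 0), (2, 7), (3, 2), (3, 3), (3, 4), (3, 5), (4, 2), (4, 3), (4, 4), (4, 5), (5, 0), (5, 7), (6, 0), (6, 7), (7, 2), (7, 3), (7, 4), (7, 5), (8, 2), (8, 3), (8, 4), (8, 5), (9, 0), (9, 7), (10, 0), (10, 7), (11, 2), (11, 3), (11, 4), (11, 5), (12, 2), (12, 3), (12, 4), (12, 5), (13, 0), (13, 7), (14, 0), (14, 7), (15, 2), (15, 3), (15, 4), (15, 5)]

Answer: 48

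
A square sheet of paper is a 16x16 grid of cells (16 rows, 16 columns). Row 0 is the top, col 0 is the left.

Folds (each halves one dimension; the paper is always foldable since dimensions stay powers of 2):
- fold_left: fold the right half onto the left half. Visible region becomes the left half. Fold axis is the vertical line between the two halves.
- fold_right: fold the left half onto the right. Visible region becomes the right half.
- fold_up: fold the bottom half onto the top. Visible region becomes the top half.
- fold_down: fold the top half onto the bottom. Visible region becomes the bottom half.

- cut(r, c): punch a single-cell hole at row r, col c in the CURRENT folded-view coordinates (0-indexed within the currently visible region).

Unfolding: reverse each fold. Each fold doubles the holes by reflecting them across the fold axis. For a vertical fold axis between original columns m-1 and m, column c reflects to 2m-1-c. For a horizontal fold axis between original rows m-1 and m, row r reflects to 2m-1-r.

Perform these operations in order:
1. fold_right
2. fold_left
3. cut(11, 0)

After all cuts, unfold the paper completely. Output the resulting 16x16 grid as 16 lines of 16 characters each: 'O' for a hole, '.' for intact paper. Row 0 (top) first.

Op 1 fold_right: fold axis v@8; visible region now rows[0,16) x cols[8,16) = 16x8
Op 2 fold_left: fold axis v@12; visible region now rows[0,16) x cols[8,12) = 16x4
Op 3 cut(11, 0): punch at orig (11,8); cuts so far [(11, 8)]; region rows[0,16) x cols[8,12) = 16x4
Unfold 1 (reflect across v@12): 2 holes -> [(11, 8), (11, 15)]
Unfold 2 (reflect across v@8): 4 holes -> [(11, 0), (11, 7), (11, 8), (11, 15)]

Answer: ................
................
................
................
................
................
................
................
................
................
................
O......OO......O
................
................
................
................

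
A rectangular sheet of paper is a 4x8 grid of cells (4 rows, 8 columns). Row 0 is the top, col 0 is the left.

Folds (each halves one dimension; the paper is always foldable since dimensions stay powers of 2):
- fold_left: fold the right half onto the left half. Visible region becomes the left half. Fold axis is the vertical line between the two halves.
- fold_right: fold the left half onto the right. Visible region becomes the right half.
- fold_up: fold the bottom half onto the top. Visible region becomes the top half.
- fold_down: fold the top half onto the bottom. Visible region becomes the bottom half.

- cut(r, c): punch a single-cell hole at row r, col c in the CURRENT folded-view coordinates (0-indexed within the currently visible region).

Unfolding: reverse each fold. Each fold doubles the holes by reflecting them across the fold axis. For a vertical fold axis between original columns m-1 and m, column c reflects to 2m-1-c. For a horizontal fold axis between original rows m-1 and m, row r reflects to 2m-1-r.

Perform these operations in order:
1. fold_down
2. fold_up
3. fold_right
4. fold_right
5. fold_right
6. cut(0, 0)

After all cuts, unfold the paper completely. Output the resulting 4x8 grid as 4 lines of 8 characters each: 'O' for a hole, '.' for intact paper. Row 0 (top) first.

Op 1 fold_down: fold axis h@2; visible region now rows[2,4) x cols[0,8) = 2x8
Op 2 fold_up: fold axis h@3; visible region now rows[2,3) x cols[0,8) = 1x8
Op 3 fold_right: fold axis v@4; visible region now rows[2,3) x cols[4,8) = 1x4
Op 4 fold_right: fold axis v@6; visible region now rows[2,3) x cols[6,8) = 1x2
Op 5 fold_right: fold axis v@7; visible region now rows[2,3) x cols[7,8) = 1x1
Op 6 cut(0, 0): punch at orig (2,7); cuts so far [(2, 7)]; region rows[2,3) x cols[7,8) = 1x1
Unfold 1 (reflect across v@7): 2 holes -> [(2, 6), (2, 7)]
Unfold 2 (reflect across v@6): 4 holes -> [(2, 4), (2, 5), (2, 6), (2, 7)]
Unfold 3 (reflect across v@4): 8 holes -> [(2, 0), (2, 1), (2, 2), (2, 3), (2, 4), (2, 5), (2, 6), (2, 7)]
Unfold 4 (reflect across h@3): 16 holes -> [(2, 0), (2, 1), (2, 2), (2, 3), (2, 4), (2, 5), (2, 6), (2, 7), (3, 0), (3, 1), (3, 2), (3, 3), (3, 4), (3, 5), (3, 6), (3, 7)]
Unfold 5 (reflect across h@2): 32 holes -> [(0, 0), (0, 1), (0, 2), (0, 3), (0, 4), (0, 5), (0, 6), (0, 7), (1, 0), (1, 1), (1, 2), (1, 3), (1, 4), (1, 5), (1, 6), (1, 7), (2, 0), (2, 1), (2, 2), (2, 3), (2, 4), (2, 5), (2, 6), (2, 7), (3, 0), (3, 1), (3, 2), (3, 3), (3, 4), (3, 5), (3, 6), (3, 7)]

Answer: OOOOOOOO
OOOOOOOO
OOOOOOOO
OOOOOOOO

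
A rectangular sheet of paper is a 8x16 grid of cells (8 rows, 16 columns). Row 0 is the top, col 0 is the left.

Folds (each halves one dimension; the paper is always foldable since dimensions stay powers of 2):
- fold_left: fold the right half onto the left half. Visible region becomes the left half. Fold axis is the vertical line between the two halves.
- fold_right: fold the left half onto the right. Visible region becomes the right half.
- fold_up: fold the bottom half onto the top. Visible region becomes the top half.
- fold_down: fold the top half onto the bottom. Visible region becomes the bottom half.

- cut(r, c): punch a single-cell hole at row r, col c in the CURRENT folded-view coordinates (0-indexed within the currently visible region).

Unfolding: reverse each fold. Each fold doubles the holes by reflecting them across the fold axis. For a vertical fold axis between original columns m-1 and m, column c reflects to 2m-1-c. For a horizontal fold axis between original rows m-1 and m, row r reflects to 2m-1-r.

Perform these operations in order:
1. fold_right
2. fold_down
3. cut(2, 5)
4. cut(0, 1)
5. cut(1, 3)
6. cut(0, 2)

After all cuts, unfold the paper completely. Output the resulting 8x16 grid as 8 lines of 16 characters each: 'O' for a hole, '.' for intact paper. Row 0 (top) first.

Answer: ................
..O..........O..
....O......O....
.....OO..OO.....
.....OO..OO.....
....O......O....
..O..........O..
................

Derivation:
Op 1 fold_right: fold axis v@8; visible region now rows[0,8) x cols[8,16) = 8x8
Op 2 fold_down: fold axis h@4; visible region now rows[4,8) x cols[8,16) = 4x8
Op 3 cut(2, 5): punch at orig (6,13); cuts so far [(6, 13)]; region rows[4,8) x cols[8,16) = 4x8
Op 4 cut(0, 1): punch at orig (4,9); cuts so far [(4, 9), (6, 13)]; region rows[4,8) x cols[8,16) = 4x8
Op 5 cut(1, 3): punch at orig (5,11); cuts so far [(4, 9), (5, 11), (6, 13)]; region rows[4,8) x cols[8,16) = 4x8
Op 6 cut(0, 2): punch at orig (4,10); cuts so far [(4, 9), (4, 10), (5, 11), (6, 13)]; region rows[4,8) x cols[8,16) = 4x8
Unfold 1 (reflect across h@4): 8 holes -> [(1, 13), (2, 11), (3, 9), (3, 10), (4, 9), (4, 10), (5, 11), (6, 13)]
Unfold 2 (reflect across v@8): 16 holes -> [(1, 2), (1, 13), (2, 4), (2, 11), (3, 5), (3, 6), (3, 9), (3, 10), (4, 5), (4, 6), (4, 9), (4, 10), (5, 4), (5, 11), (6, 2), (6, 13)]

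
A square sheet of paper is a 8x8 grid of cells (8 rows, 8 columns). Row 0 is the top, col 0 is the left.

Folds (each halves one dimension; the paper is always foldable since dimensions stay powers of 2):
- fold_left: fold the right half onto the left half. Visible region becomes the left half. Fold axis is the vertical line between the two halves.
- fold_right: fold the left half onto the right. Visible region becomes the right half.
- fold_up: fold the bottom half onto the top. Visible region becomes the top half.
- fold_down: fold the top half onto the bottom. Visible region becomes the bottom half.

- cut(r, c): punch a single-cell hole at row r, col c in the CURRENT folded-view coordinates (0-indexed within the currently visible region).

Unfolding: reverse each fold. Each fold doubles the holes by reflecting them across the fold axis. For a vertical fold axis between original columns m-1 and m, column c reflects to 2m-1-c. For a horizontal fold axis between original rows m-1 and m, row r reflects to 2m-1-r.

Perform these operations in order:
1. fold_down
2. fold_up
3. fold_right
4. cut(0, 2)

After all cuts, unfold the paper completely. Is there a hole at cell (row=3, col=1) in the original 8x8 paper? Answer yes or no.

Op 1 fold_down: fold axis h@4; visible region now rows[4,8) x cols[0,8) = 4x8
Op 2 fold_up: fold axis h@6; visible region now rows[4,6) x cols[0,8) = 2x8
Op 3 fold_right: fold axis v@4; visible region now rows[4,6) x cols[4,8) = 2x4
Op 4 cut(0, 2): punch at orig (4,6); cuts so far [(4, 6)]; region rows[4,6) x cols[4,8) = 2x4
Unfold 1 (reflect across v@4): 2 holes -> [(4, 1), (4, 6)]
Unfold 2 (reflect across h@6): 4 holes -> [(4, 1), (4, 6), (7, 1), (7, 6)]
Unfold 3 (reflect across h@4): 8 holes -> [(0, 1), (0, 6), (3, 1), (3, 6), (4, 1), (4, 6), (7, 1), (7, 6)]
Holes: [(0, 1), (0, 6), (3, 1), (3, 6), (4, 1), (4, 6), (7, 1), (7, 6)]

Answer: yes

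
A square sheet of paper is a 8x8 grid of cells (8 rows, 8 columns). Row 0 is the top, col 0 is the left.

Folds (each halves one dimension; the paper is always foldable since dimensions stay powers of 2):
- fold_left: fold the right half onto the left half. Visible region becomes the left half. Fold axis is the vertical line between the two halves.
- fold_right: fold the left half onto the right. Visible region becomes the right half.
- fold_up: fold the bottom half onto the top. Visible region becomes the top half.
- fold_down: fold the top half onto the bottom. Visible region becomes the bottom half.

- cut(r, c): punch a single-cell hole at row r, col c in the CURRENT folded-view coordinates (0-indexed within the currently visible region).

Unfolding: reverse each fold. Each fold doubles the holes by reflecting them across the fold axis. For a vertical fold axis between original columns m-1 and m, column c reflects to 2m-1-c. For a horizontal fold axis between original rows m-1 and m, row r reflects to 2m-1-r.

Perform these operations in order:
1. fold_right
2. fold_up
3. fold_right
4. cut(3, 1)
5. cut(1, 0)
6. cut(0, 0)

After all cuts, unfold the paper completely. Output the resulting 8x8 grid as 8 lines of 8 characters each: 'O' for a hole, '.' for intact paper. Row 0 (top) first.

Op 1 fold_right: fold axis v@4; visible region now rows[0,8) x cols[4,8) = 8x4
Op 2 fold_up: fold axis h@4; visible region now rows[0,4) x cols[4,8) = 4x4
Op 3 fold_right: fold axis v@6; visible region now rows[0,4) x cols[6,8) = 4x2
Op 4 cut(3, 1): punch at orig (3,7); cuts so far [(3, 7)]; region rows[0,4) x cols[6,8) = 4x2
Op 5 cut(1, 0): punch at orig (1,6); cuts so far [(1, 6), (3, 7)]; region rows[0,4) x cols[6,8) = 4x2
Op 6 cut(0, 0): punch at orig (0,6); cuts so far [(0, 6), (1, 6), (3, 7)]; region rows[0,4) x cols[6,8) = 4x2
Unfold 1 (reflect across v@6): 6 holes -> [(0, 5), (0, 6), (1, 5), (1, 6), (3, 4), (3, 7)]
Unfold 2 (reflect across h@4): 12 holes -> [(0, 5), (0, 6), (1, 5), (1, 6), (3, 4), (3, 7), (4, 4), (4, 7), (6, 5), (6, 6), (7, 5), (7, 6)]
Unfold 3 (reflect across v@4): 24 holes -> [(0, 1), (0, 2), (0, 5), (0, 6), (1, 1), (1, 2), (1, 5), (1, 6), (3, 0), (3, 3), (3, 4), (3, 7), (4, 0), (4, 3), (4, 4), (4, 7), (6, 1), (6, 2), (6, 5), (6, 6), (7, 1), (7, 2), (7, 5), (7, 6)]

Answer: .OO..OO.
.OO..OO.
........
O..OO..O
O..OO..O
........
.OO..OO.
.OO..OO.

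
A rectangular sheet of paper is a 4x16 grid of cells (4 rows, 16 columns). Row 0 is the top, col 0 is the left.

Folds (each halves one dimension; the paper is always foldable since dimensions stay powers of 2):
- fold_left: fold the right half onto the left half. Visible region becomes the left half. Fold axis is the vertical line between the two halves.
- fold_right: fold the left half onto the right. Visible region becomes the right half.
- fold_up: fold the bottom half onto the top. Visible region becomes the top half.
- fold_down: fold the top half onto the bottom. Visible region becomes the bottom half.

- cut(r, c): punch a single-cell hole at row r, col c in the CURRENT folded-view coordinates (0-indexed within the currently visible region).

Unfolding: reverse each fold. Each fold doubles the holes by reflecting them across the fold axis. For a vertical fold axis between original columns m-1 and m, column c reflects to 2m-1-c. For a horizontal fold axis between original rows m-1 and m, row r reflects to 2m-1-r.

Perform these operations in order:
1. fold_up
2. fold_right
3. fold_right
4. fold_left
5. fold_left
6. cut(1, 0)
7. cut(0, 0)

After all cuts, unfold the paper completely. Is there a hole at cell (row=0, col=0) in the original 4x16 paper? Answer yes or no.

Op 1 fold_up: fold axis h@2; visible region now rows[0,2) x cols[0,16) = 2x16
Op 2 fold_right: fold axis v@8; visible region now rows[0,2) x cols[8,16) = 2x8
Op 3 fold_right: fold axis v@12; visible region now rows[0,2) x cols[12,16) = 2x4
Op 4 fold_left: fold axis v@14; visible region now rows[0,2) x cols[12,14) = 2x2
Op 5 fold_left: fold axis v@13; visible region now rows[0,2) x cols[12,13) = 2x1
Op 6 cut(1, 0): punch at orig (1,12); cuts so far [(1, 12)]; region rows[0,2) x cols[12,13) = 2x1
Op 7 cut(0, 0): punch at orig (0,12); cuts so far [(0, 12), (1, 12)]; region rows[0,2) x cols[12,13) = 2x1
Unfold 1 (reflect across v@13): 4 holes -> [(0, 12), (0, 13), (1, 12), (1, 13)]
Unfold 2 (reflect across v@14): 8 holes -> [(0, 12), (0, 13), (0, 14), (0, 15), (1, 12), (1, 13), (1, 14), (1, 15)]
Unfold 3 (reflect across v@12): 16 holes -> [(0, 8), (0, 9), (0, 10), (0, 11), (0, 12), (0, 13), (0, 14), (0, 15), (1, 8), (1, 9), (1, 10), (1, 11), (1, 12), (1, 13), (1, 14), (1, 15)]
Unfold 4 (reflect across v@8): 32 holes -> [(0, 0), (0, 1), (0, 2), (0, 3), (0, 4), (0, 5), (0, 6), (0, 7), (0, 8), (0, 9), (0, 10), (0, 11), (0, 12), (0, 13), (0, 14), (0, 15), (1, 0), (1, 1), (1, 2), (1, 3), (1, 4), (1, 5), (1, 6), (1, 7), (1, 8), (1, 9), (1, 10), (1, 11), (1, 12), (1, 13), (1, 14), (1, 15)]
Unfold 5 (reflect across h@2): 64 holes -> [(0, 0), (0, 1), (0, 2), (0, 3), (0, 4), (0, 5), (0, 6), (0, 7), (0, 8), (0, 9), (0, 10), (0, 11), (0, 12), (0, 13), (0, 14), (0, 15), (1, 0), (1, 1), (1, 2), (1, 3), (1, 4), (1, 5), (1, 6), (1, 7), (1, 8), (1, 9), (1, 10), (1, 11), (1, 12), (1, 13), (1, 14), (1, 15), (2, 0), (2, 1), (2, 2), (2, 3), (2, 4), (2, 5), (2, 6), (2, 7), (2, 8), (2, 9), (2, 10), (2, 11), (2, 12), (2, 13), (2, 14), (2, 15), (3, 0), (3, 1), (3, 2), (3, 3), (3, 4), (3, 5), (3, 6), (3, 7), (3, 8), (3, 9), (3, 10), (3, 11), (3, 12), (3, 13), (3, 14), (3, 15)]
Holes: [(0, 0), (0, 1), (0, 2), (0, 3), (0, 4), (0, 5), (0, 6), (0, 7), (0, 8), (0, 9), (0, 10), (0, 11), (0, 12), (0, 13), (0, 14), (0, 15), (1, 0), (1, 1), (1, 2), (1, 3), (1, 4), (1, 5), (1, 6), (1, 7), (1, 8), (1, 9), (1, 10), (1, 11), (1, 12), (1, 13), (1, 14), (1, 15), (2, 0), (2, 1), (2, 2), (2, 3), (2, 4), (2, 5), (2, 6), (2, 7), (2, 8), (2, 9), (2, 10), (2, 11), (2, 12), (2, 13), (2, 14), (2, 15), (3, 0), (3, 1), (3, 2), (3, 3), (3, 4), (3, 5), (3, 6), (3, 7), (3, 8), (3, 9), (3, 10), (3, 11), (3, 12), (3, 13), (3, 14), (3, 15)]

Answer: yes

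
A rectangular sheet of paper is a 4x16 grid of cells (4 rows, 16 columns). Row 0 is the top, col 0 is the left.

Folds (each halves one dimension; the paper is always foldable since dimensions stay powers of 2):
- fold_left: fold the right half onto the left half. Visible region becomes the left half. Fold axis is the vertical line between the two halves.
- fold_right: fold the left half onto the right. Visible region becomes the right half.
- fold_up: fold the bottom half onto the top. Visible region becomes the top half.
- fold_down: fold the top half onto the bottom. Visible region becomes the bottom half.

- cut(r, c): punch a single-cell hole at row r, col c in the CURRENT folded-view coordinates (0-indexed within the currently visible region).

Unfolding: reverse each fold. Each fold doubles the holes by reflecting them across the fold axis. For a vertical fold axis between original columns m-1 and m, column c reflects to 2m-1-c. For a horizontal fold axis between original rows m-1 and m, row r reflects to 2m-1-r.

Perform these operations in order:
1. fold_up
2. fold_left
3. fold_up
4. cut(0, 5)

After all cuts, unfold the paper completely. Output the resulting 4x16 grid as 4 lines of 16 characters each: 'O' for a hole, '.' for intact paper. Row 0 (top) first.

Answer: .....O....O.....
.....O....O.....
.....O....O.....
.....O....O.....

Derivation:
Op 1 fold_up: fold axis h@2; visible region now rows[0,2) x cols[0,16) = 2x16
Op 2 fold_left: fold axis v@8; visible region now rows[0,2) x cols[0,8) = 2x8
Op 3 fold_up: fold axis h@1; visible region now rows[0,1) x cols[0,8) = 1x8
Op 4 cut(0, 5): punch at orig (0,5); cuts so far [(0, 5)]; region rows[0,1) x cols[0,8) = 1x8
Unfold 1 (reflect across h@1): 2 holes -> [(0, 5), (1, 5)]
Unfold 2 (reflect across v@8): 4 holes -> [(0, 5), (0, 10), (1, 5), (1, 10)]
Unfold 3 (reflect across h@2): 8 holes -> [(0, 5), (0, 10), (1, 5), (1, 10), (2, 5), (2, 10), (3, 5), (3, 10)]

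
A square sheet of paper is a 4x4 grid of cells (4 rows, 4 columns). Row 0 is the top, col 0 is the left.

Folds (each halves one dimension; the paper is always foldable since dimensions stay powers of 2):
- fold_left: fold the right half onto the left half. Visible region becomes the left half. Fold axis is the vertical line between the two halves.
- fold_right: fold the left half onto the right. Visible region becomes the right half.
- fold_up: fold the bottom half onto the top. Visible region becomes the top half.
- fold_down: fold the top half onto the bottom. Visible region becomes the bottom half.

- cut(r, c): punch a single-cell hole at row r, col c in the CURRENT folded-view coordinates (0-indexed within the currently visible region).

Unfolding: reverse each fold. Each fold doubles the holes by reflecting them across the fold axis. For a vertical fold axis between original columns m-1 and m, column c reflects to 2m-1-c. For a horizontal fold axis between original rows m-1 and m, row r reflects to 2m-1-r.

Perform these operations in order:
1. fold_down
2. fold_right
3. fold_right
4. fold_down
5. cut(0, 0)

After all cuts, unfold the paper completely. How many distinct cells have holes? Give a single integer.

Op 1 fold_down: fold axis h@2; visible region now rows[2,4) x cols[0,4) = 2x4
Op 2 fold_right: fold axis v@2; visible region now rows[2,4) x cols[2,4) = 2x2
Op 3 fold_right: fold axis v@3; visible region now rows[2,4) x cols[3,4) = 2x1
Op 4 fold_down: fold axis h@3; visible region now rows[3,4) x cols[3,4) = 1x1
Op 5 cut(0, 0): punch at orig (3,3); cuts so far [(3, 3)]; region rows[3,4) x cols[3,4) = 1x1
Unfold 1 (reflect across h@3): 2 holes -> [(2, 3), (3, 3)]
Unfold 2 (reflect across v@3): 4 holes -> [(2, 2), (2, 3), (3, 2), (3, 3)]
Unfold 3 (reflect across v@2): 8 holes -> [(2, 0), (2, 1), (2, 2), (2, 3), (3, 0), (3, 1), (3, 2), (3, 3)]
Unfold 4 (reflect across h@2): 16 holes -> [(0, 0), (0, 1), (0, 2), (0, 3), (1, 0), (1, 1), (1, 2), (1, 3), (2, 0), (2, 1), (2, 2), (2, 3), (3, 0), (3, 1), (3, 2), (3, 3)]

Answer: 16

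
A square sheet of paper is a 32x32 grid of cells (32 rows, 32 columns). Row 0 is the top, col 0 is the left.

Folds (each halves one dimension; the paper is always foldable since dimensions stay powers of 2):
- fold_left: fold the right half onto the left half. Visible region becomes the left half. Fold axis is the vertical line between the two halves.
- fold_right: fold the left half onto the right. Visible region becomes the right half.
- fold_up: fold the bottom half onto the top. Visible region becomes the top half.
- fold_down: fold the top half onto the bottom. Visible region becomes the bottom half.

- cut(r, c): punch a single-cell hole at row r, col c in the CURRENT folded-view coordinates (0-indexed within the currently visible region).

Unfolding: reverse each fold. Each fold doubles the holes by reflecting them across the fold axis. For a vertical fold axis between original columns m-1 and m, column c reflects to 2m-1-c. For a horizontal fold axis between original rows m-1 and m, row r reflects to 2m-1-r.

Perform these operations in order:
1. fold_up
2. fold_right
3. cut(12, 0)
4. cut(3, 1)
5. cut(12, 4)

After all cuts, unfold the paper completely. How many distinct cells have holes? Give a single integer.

Answer: 12

Derivation:
Op 1 fold_up: fold axis h@16; visible region now rows[0,16) x cols[0,32) = 16x32
Op 2 fold_right: fold axis v@16; visible region now rows[0,16) x cols[16,32) = 16x16
Op 3 cut(12, 0): punch at orig (12,16); cuts so far [(12, 16)]; region rows[0,16) x cols[16,32) = 16x16
Op 4 cut(3, 1): punch at orig (3,17); cuts so far [(3, 17), (12, 16)]; region rows[0,16) x cols[16,32) = 16x16
Op 5 cut(12, 4): punch at orig (12,20); cuts so far [(3, 17), (12, 16), (12, 20)]; region rows[0,16) x cols[16,32) = 16x16
Unfold 1 (reflect across v@16): 6 holes -> [(3, 14), (3, 17), (12, 11), (12, 15), (12, 16), (12, 20)]
Unfold 2 (reflect across h@16): 12 holes -> [(3, 14), (3, 17), (12, 11), (12, 15), (12, 16), (12, 20), (19, 11), (19, 15), (19, 16), (19, 20), (28, 14), (28, 17)]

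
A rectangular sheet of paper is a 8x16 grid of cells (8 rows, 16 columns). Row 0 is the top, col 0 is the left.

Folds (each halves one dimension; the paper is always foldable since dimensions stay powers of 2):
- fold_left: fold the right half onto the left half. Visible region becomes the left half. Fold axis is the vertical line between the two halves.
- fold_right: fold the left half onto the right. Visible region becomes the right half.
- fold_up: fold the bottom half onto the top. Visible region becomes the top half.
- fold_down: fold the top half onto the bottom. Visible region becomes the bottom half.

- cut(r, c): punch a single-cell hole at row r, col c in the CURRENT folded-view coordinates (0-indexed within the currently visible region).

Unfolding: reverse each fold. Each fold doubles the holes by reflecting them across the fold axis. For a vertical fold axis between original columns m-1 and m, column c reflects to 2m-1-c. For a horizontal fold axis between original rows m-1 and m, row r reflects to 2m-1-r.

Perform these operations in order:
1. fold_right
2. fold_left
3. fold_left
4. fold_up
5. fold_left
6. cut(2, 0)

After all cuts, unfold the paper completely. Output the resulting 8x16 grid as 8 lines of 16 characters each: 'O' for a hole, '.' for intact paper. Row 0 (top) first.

Answer: ................
................
OOOOOOOOOOOOOOOO
................
................
OOOOOOOOOOOOOOOO
................
................

Derivation:
Op 1 fold_right: fold axis v@8; visible region now rows[0,8) x cols[8,16) = 8x8
Op 2 fold_left: fold axis v@12; visible region now rows[0,8) x cols[8,12) = 8x4
Op 3 fold_left: fold axis v@10; visible region now rows[0,8) x cols[8,10) = 8x2
Op 4 fold_up: fold axis h@4; visible region now rows[0,4) x cols[8,10) = 4x2
Op 5 fold_left: fold axis v@9; visible region now rows[0,4) x cols[8,9) = 4x1
Op 6 cut(2, 0): punch at orig (2,8); cuts so far [(2, 8)]; region rows[0,4) x cols[8,9) = 4x1
Unfold 1 (reflect across v@9): 2 holes -> [(2, 8), (2, 9)]
Unfold 2 (reflect across h@4): 4 holes -> [(2, 8), (2, 9), (5, 8), (5, 9)]
Unfold 3 (reflect across v@10): 8 holes -> [(2, 8), (2, 9), (2, 10), (2, 11), (5, 8), (5, 9), (5, 10), (5, 11)]
Unfold 4 (reflect across v@12): 16 holes -> [(2, 8), (2, 9), (2, 10), (2, 11), (2, 12), (2, 13), (2, 14), (2, 15), (5, 8), (5, 9), (5, 10), (5, 11), (5, 12), (5, 13), (5, 14), (5, 15)]
Unfold 5 (reflect across v@8): 32 holes -> [(2, 0), (2, 1), (2, 2), (2, 3), (2, 4), (2, 5), (2, 6), (2, 7), (2, 8), (2, 9), (2, 10), (2, 11), (2, 12), (2, 13), (2, 14), (2, 15), (5, 0), (5, 1), (5, 2), (5, 3), (5, 4), (5, 5), (5, 6), (5, 7), (5, 8), (5, 9), (5, 10), (5, 11), (5, 12), (5, 13), (5, 14), (5, 15)]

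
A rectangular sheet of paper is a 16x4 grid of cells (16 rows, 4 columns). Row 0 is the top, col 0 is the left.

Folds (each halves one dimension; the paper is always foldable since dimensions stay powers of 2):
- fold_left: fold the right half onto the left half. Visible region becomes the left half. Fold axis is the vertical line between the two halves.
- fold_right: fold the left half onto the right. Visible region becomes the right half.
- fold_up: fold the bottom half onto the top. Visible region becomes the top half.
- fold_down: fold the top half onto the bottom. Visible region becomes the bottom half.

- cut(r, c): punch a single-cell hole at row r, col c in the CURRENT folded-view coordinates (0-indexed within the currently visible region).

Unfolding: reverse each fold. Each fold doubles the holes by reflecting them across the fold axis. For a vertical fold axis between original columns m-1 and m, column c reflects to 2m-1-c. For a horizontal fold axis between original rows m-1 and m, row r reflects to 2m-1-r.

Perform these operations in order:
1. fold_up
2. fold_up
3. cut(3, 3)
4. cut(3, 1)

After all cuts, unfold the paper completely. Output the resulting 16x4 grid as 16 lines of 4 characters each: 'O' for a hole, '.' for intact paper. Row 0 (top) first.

Op 1 fold_up: fold axis h@8; visible region now rows[0,8) x cols[0,4) = 8x4
Op 2 fold_up: fold axis h@4; visible region now rows[0,4) x cols[0,4) = 4x4
Op 3 cut(3, 3): punch at orig (3,3); cuts so far [(3, 3)]; region rows[0,4) x cols[0,4) = 4x4
Op 4 cut(3, 1): punch at orig (3,1); cuts so far [(3, 1), (3, 3)]; region rows[0,4) x cols[0,4) = 4x4
Unfold 1 (reflect across h@4): 4 holes -> [(3, 1), (3, 3), (4, 1), (4, 3)]
Unfold 2 (reflect across h@8): 8 holes -> [(3, 1), (3, 3), (4, 1), (4, 3), (11, 1), (11, 3), (12, 1), (12, 3)]

Answer: ....
....
....
.O.O
.O.O
....
....
....
....
....
....
.O.O
.O.O
....
....
....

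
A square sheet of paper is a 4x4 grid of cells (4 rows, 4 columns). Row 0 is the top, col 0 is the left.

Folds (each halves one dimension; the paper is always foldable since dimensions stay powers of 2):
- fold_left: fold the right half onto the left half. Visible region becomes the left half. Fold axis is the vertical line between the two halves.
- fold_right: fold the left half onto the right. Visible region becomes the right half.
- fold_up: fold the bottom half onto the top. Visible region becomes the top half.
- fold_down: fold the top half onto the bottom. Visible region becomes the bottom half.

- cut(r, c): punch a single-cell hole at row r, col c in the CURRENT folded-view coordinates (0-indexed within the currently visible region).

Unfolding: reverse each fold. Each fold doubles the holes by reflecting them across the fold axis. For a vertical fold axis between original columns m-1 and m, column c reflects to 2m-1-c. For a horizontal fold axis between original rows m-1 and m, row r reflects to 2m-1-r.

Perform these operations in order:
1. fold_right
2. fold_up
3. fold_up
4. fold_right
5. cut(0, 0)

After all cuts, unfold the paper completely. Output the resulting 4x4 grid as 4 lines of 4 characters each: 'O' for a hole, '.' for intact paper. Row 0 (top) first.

Answer: OOOO
OOOO
OOOO
OOOO

Derivation:
Op 1 fold_right: fold axis v@2; visible region now rows[0,4) x cols[2,4) = 4x2
Op 2 fold_up: fold axis h@2; visible region now rows[0,2) x cols[2,4) = 2x2
Op 3 fold_up: fold axis h@1; visible region now rows[0,1) x cols[2,4) = 1x2
Op 4 fold_right: fold axis v@3; visible region now rows[0,1) x cols[3,4) = 1x1
Op 5 cut(0, 0): punch at orig (0,3); cuts so far [(0, 3)]; region rows[0,1) x cols[3,4) = 1x1
Unfold 1 (reflect across v@3): 2 holes -> [(0, 2), (0, 3)]
Unfold 2 (reflect across h@1): 4 holes -> [(0, 2), (0, 3), (1, 2), (1, 3)]
Unfold 3 (reflect across h@2): 8 holes -> [(0, 2), (0, 3), (1, 2), (1, 3), (2, 2), (2, 3), (3, 2), (3, 3)]
Unfold 4 (reflect across v@2): 16 holes -> [(0, 0), (0, 1), (0, 2), (0, 3), (1, 0), (1, 1), (1, 2), (1, 3), (2, 0), (2, 1), (2, 2), (2, 3), (3, 0), (3, 1), (3, 2), (3, 3)]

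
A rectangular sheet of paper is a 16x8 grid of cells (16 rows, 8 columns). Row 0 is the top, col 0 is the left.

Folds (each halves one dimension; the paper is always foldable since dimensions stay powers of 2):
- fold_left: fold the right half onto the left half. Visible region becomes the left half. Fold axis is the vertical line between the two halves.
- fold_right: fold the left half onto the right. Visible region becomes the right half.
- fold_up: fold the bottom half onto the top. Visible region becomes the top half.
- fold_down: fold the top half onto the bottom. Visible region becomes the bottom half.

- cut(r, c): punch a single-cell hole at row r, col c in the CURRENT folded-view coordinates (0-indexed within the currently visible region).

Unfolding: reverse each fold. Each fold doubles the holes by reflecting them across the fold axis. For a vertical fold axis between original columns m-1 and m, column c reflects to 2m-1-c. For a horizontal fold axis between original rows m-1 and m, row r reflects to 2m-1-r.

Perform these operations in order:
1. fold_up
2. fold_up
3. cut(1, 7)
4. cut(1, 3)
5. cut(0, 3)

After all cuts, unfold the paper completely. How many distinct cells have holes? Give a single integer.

Op 1 fold_up: fold axis h@8; visible region now rows[0,8) x cols[0,8) = 8x8
Op 2 fold_up: fold axis h@4; visible region now rows[0,4) x cols[0,8) = 4x8
Op 3 cut(1, 7): punch at orig (1,7); cuts so far [(1, 7)]; region rows[0,4) x cols[0,8) = 4x8
Op 4 cut(1, 3): punch at orig (1,3); cuts so far [(1, 3), (1, 7)]; region rows[0,4) x cols[0,8) = 4x8
Op 5 cut(0, 3): punch at orig (0,3); cuts so far [(0, 3), (1, 3), (1, 7)]; region rows[0,4) x cols[0,8) = 4x8
Unfold 1 (reflect across h@4): 6 holes -> [(0, 3), (1, 3), (1, 7), (6, 3), (6, 7), (7, 3)]
Unfold 2 (reflect across h@8): 12 holes -> [(0, 3), (1, 3), (1, 7), (6, 3), (6, 7), (7, 3), (8, 3), (9, 3), (9, 7), (14, 3), (14, 7), (15, 3)]

Answer: 12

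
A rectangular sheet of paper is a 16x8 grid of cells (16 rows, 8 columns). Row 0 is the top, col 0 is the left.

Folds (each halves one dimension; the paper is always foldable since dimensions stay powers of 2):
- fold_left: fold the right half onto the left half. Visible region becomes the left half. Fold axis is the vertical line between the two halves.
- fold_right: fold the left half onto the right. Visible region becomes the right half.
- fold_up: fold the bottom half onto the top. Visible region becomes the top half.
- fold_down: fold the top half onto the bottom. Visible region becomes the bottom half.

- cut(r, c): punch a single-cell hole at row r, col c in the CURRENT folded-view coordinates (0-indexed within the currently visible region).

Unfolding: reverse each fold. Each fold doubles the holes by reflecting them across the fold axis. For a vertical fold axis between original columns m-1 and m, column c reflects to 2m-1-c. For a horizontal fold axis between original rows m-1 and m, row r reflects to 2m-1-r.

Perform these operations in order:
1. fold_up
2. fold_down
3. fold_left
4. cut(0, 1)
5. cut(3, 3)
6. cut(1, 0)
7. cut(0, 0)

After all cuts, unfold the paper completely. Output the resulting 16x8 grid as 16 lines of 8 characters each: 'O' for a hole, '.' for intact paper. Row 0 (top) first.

Op 1 fold_up: fold axis h@8; visible region now rows[0,8) x cols[0,8) = 8x8
Op 2 fold_down: fold axis h@4; visible region now rows[4,8) x cols[0,8) = 4x8
Op 3 fold_left: fold axis v@4; visible region now rows[4,8) x cols[0,4) = 4x4
Op 4 cut(0, 1): punch at orig (4,1); cuts so far [(4, 1)]; region rows[4,8) x cols[0,4) = 4x4
Op 5 cut(3, 3): punch at orig (7,3); cuts so far [(4, 1), (7, 3)]; region rows[4,8) x cols[0,4) = 4x4
Op 6 cut(1, 0): punch at orig (5,0); cuts so far [(4, 1), (5, 0), (7, 3)]; region rows[4,8) x cols[0,4) = 4x4
Op 7 cut(0, 0): punch at orig (4,0); cuts so far [(4, 0), (4, 1), (5, 0), (7, 3)]; region rows[4,8) x cols[0,4) = 4x4
Unfold 1 (reflect across v@4): 8 holes -> [(4, 0), (4, 1), (4, 6), (4, 7), (5, 0), (5, 7), (7, 3), (7, 4)]
Unfold 2 (reflect across h@4): 16 holes -> [(0, 3), (0, 4), (2, 0), (2, 7), (3, 0), (3, 1), (3, 6), (3, 7), (4, 0), (4, 1), (4, 6), (4, 7), (5, 0), (5, 7), (7, 3), (7, 4)]
Unfold 3 (reflect across h@8): 32 holes -> [(0, 3), (0, 4), (2, 0), (2, 7), (3, 0), (3, 1), (3, 6), (3, 7), (4, 0), (4, 1), (4, 6), (4, 7), (5, 0), (5, 7), (7, 3), (7, 4), (8, 3), (8, 4), (10, 0), (10, 7), (11, 0), (11, 1), (11, 6), (11, 7), (12, 0), (12, 1), (12, 6), (12, 7), (13, 0), (13, 7), (15, 3), (15, 4)]

Answer: ...OO...
........
O......O
OO....OO
OO....OO
O......O
........
...OO...
...OO...
........
O......O
OO....OO
OO....OO
O......O
........
...OO...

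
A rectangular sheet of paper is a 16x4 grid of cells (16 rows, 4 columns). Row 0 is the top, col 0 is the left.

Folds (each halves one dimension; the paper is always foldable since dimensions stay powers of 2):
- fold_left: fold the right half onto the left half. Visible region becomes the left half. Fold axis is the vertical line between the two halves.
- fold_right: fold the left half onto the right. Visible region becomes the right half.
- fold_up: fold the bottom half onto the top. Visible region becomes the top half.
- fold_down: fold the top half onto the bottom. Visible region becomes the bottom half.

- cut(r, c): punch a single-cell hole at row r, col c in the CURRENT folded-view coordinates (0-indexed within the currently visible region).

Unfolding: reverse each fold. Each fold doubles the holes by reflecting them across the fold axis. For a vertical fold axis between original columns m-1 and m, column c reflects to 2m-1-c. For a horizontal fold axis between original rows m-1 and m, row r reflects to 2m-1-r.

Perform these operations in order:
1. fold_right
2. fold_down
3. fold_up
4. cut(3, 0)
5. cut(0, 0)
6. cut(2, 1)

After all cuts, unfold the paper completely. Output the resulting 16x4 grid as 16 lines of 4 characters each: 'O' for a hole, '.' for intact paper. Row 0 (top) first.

Op 1 fold_right: fold axis v@2; visible region now rows[0,16) x cols[2,4) = 16x2
Op 2 fold_down: fold axis h@8; visible region now rows[8,16) x cols[2,4) = 8x2
Op 3 fold_up: fold axis h@12; visible region now rows[8,12) x cols[2,4) = 4x2
Op 4 cut(3, 0): punch at orig (11,2); cuts so far [(11, 2)]; region rows[8,12) x cols[2,4) = 4x2
Op 5 cut(0, 0): punch at orig (8,2); cuts so far [(8, 2), (11, 2)]; region rows[8,12) x cols[2,4) = 4x2
Op 6 cut(2, 1): punch at orig (10,3); cuts so far [(8, 2), (10, 3), (11, 2)]; region rows[8,12) x cols[2,4) = 4x2
Unfold 1 (reflect across h@12): 6 holes -> [(8, 2), (10, 3), (11, 2), (12, 2), (13, 3), (15, 2)]
Unfold 2 (reflect across h@8): 12 holes -> [(0, 2), (2, 3), (3, 2), (4, 2), (5, 3), (7, 2), (8, 2), (10, 3), (11, 2), (12, 2), (13, 3), (15, 2)]
Unfold 3 (reflect across v@2): 24 holes -> [(0, 1), (0, 2), (2, 0), (2, 3), (3, 1), (3, 2), (4, 1), (4, 2), (5, 0), (5, 3), (7, 1), (7, 2), (8, 1), (8, 2), (10, 0), (10, 3), (11, 1), (11, 2), (12, 1), (12, 2), (13, 0), (13, 3), (15, 1), (15, 2)]

Answer: .OO.
....
O..O
.OO.
.OO.
O..O
....
.OO.
.OO.
....
O..O
.OO.
.OO.
O..O
....
.OO.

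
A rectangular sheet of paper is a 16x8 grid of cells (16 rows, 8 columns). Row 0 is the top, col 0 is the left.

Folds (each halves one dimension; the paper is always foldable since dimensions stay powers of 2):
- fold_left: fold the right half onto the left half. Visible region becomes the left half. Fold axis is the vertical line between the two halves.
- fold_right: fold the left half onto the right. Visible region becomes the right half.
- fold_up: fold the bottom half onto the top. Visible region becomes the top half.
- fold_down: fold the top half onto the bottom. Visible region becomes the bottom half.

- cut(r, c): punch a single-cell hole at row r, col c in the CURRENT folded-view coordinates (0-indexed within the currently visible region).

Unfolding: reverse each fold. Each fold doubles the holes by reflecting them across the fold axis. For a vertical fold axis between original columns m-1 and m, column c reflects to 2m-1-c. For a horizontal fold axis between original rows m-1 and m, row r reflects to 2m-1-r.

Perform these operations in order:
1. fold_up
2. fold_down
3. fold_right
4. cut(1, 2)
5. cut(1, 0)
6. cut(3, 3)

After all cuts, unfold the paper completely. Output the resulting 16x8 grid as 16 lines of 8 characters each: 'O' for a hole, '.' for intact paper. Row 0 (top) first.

Op 1 fold_up: fold axis h@8; visible region now rows[0,8) x cols[0,8) = 8x8
Op 2 fold_down: fold axis h@4; visible region now rows[4,8) x cols[0,8) = 4x8
Op 3 fold_right: fold axis v@4; visible region now rows[4,8) x cols[4,8) = 4x4
Op 4 cut(1, 2): punch at orig (5,6); cuts so far [(5, 6)]; region rows[4,8) x cols[4,8) = 4x4
Op 5 cut(1, 0): punch at orig (5,4); cuts so far [(5, 4), (5, 6)]; region rows[4,8) x cols[4,8) = 4x4
Op 6 cut(3, 3): punch at orig (7,7); cuts so far [(5, 4), (5, 6), (7, 7)]; region rows[4,8) x cols[4,8) = 4x4
Unfold 1 (reflect across v@4): 6 holes -> [(5, 1), (5, 3), (5, 4), (5, 6), (7, 0), (7, 7)]
Unfold 2 (reflect across h@4): 12 holes -> [(0, 0), (0, 7), (2, 1), (2, 3), (2, 4), (2, 6), (5, 1), (5, 3), (5, 4), (5, 6), (7, 0), (7, 7)]
Unfold 3 (reflect across h@8): 24 holes -> [(0, 0), (0, 7), (2, 1), (2, 3), (2, 4), (2, 6), (5, 1), (5, 3), (5, 4), (5, 6), (7, 0), (7, 7), (8, 0), (8, 7), (10, 1), (10, 3), (10, 4), (10, 6), (13, 1), (13, 3), (13, 4), (13, 6), (15, 0), (15, 7)]

Answer: O......O
........
.O.OO.O.
........
........
.O.OO.O.
........
O......O
O......O
........
.O.OO.O.
........
........
.O.OO.O.
........
O......O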